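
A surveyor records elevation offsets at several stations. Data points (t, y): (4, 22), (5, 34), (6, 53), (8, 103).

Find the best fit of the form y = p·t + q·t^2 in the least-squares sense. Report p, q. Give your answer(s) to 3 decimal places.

p = -2.627, q = 1.931

The normal system MᵀM·[p, q]ᵀ = Mᵀy is [[141, 917]; [917, 6273]]·[p, q]ᵀ = [1400, 9702]ᵀ.
Δ = 141·6273 − 917² = 43604.
p = (1400·6273 − 917·9702)/43604 = -57267/21802; q = (141·9702 − 917·1400)/43604 = 42091/21802.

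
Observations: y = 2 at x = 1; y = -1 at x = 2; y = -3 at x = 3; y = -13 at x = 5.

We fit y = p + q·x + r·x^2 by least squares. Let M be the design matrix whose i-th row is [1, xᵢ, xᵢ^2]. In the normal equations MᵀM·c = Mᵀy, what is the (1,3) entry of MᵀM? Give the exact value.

39

Row 1 ↔ basis 1, column 3 ↔ basis x^2, so (MᵀM)_{1,3} = Σᵢ x^2 = (1)·(1) + (1)·(4) + (1)·(9) + (1)·(25) = 39.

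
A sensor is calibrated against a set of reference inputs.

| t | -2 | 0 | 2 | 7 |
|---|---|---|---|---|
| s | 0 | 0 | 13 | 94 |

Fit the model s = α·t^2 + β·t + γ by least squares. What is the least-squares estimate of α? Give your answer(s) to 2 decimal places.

α = 1.45

With design matrix X, XᵀX = [[2433, 343, 57]; [343, 57, 7]; [57, 7, 4]] and Xᵀs = [4658, 684, 107]ᵀ.
Inverting the 3×3 Gram matrix, [α, β, γ]ᵀ = [38757/26716, 85889/26716, 3015/6679]ᵀ.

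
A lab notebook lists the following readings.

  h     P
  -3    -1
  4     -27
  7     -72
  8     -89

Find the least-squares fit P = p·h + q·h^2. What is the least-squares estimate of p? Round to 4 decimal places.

MᵀM·[p, q]ᵀ = MᵀP reads: 138·p + 892·q = -1321;  892·p + 6834·q = -9665.
(Σh·h = 138, Σh·h^2 = 892, Σh^2·h^2 = 6834, Σh·P = -1321, Σh^2·P = -9665.)
det = 138·6834 − 892² = 147428.
p = ((-1321)·6834 − 892·(-9665))/147428 = -203267/73714; q = (138·(-9665) − 892·(-1321))/147428 = -77719/73714.

p = -2.7575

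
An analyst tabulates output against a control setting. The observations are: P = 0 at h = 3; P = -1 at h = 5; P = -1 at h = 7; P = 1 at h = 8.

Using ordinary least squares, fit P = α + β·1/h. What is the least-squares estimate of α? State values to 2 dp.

MᵀM·[α, β]ᵀ = MᵀP reads: 4·α + (673/840)·β = -1;  (673/840)·α + (132049/705600)·β = -61/280.
Eliminating β: (132049/705600)·(row 1) − (673/840)·(row 2) gives (8363/78400)·α = (132049/705600)·(-1) − (673/840)·(-61/280) = -127/10080, so α = -8890/75267.
Then β = ((-61/280) − (673/840)·(-8890/75267))/(132049/705600) = -16520/25089.

α = -0.12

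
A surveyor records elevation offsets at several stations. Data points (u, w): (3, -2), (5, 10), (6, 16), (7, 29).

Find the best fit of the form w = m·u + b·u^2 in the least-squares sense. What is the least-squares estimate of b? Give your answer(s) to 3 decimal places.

b = 1.160

Compute the Gram sums: Σu·u = 119, Σu·u^2 = 711, Σu^2·u^2 = 4403.
Right-hand side: Σu·w = 343, Σu^2·w = 2229.
Normal equations: [[119, 711]; [711, 4403]]·[m, b]ᵀ = [343, 2229]ᵀ.
Eliminating b: 4403·(row 1) − 711·(row 2) gives 18436·m = 4403·343 − 711·2229 = -74590, so m = -37295/9218.
Then b = (2229 − 711·(-37295/9218))/4403 = 10689/9218.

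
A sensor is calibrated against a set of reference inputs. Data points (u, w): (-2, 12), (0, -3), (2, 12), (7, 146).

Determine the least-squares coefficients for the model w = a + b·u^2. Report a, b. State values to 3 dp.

Sums needed: Σ1 = 4, Σu^2 = 57, Σu^2·u^2 = 2433.
And Σw = 167, Σu^2·w = 7250.
So MᵀM·[a, b]ᵀ = Mᵀw: [[4, 57]; [57, 2433]]·[a, b]ᵀ = [167, 7250]ᵀ.
det = 4·2433 − 57² = 6483.
a = (167·2433 − 57·7250)/6483 = -2313/2161; b = (4·7250 − 57·167)/6483 = 19481/6483.

a = -1.070, b = 3.005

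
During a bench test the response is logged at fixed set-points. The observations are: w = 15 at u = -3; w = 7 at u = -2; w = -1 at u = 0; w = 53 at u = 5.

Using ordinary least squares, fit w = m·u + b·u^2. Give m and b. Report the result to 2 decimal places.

Setting ∂/∂m … = 0 gives: 38·m + 90·b = 206;  90·m + 722·b = 1488.
(Σu·u = 38, Σu·u^2 = 90, Σu^2·u^2 = 722, Σu·w = 206, Σu^2·w = 1488.)
Eliminating b: 722·(row 1) − 90·(row 2) gives 19336·m = 722·206 − 90·1488 = 14812, so m = 3703/4834.
Then b = (1488 − 90·(3703/4834))/722 = 9501/4834.

m = 0.77, b = 1.97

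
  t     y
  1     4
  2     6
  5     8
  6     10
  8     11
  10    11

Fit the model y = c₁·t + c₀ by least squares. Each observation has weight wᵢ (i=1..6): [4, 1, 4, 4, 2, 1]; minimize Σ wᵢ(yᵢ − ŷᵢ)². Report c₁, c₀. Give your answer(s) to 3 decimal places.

c₁ = 0.931, c₀ = 3.517

Setting ∂/∂c₁ … = 0 gives: 480·c₁ + 76·c₀ = 714;  76·c₁ + 16·c₀ = 127.
(Σwᵢ·t·t = 480, Σwᵢ·t = 76, Σwᵢ·1 = 16, Σwᵢ·t·y = 714, Σwᵢ·y = 127.)
Δ = 480·16 − 76² = 1904.
c₁ = (714·16 − 76·127)/1904 = 443/476; c₀ = (480·127 − 76·714)/1904 = 837/238.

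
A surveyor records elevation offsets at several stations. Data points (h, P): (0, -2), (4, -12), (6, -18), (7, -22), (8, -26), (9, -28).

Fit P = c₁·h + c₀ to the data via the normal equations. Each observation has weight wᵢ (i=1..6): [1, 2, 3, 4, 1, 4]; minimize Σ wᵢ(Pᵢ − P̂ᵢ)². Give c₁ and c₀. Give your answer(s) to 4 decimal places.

Normal-equation sums: Σwᵢ·h·h = 724, Σwᵢ·h = 98, Σwᵢ·1 = 15.
And Σwᵢ·h·P = -2252, Σwᵢ·P = -306.
So MᵀWM·[c₁, c₀]ᵀ = MᵀWP: [[724, 98]; [98, 15]]·[c₁, c₀]ᵀ = [-2252, -306]ᵀ.
Δ = 724·15 − 98² = 1256.
c₁ = ((-2252)·15 − 98·(-306))/1256 = -474/157; c₀ = (724·(-306) − 98·(-2252))/1256 = -106/157.

c₁ = -3.0191, c₀ = -0.6752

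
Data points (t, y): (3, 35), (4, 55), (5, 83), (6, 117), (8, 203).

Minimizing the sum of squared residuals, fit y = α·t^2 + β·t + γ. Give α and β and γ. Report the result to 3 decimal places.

α = 3.184, β = -1.337, γ = 10.031

The normal system MᵀM·[α, β, γ]ᵀ = Mᵀy is [[6354, 944, 150]; [944, 150, 26]; [150, 26, 5]]·[α, β, γ]ᵀ = [20474, 3066, 493]ᵀ.
Solving the 3×3 system (Gaussian elimination) gives α = 2162/679, β = -908/679, γ = 973/97.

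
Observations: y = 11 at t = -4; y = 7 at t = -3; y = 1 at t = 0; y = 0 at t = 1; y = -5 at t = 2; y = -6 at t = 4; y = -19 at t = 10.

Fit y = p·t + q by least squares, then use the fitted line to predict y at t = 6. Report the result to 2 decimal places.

ŷ = -11.06

Compute the Gram sums: Σt·t = 146, Σt = 10, Σ1 = 7.
Moment sums: Σt·y = -289, Σy = -11.
So AᵀA·[p, q]ᵀ = Aᵀy: [[146, 10]; [10, 7]]·[p, q]ᵀ = [-289, -11]ᵀ.
Determinant 146·7 − 10² = 922.
p = ((-289)·7 − 10·(-11))/922 = -1913/922; q = (146·(-11) − 10·(-289))/922 = 642/461.
At t = 6: ŷ = (-1913/922)·(6) + (642/461)·(1) = -5097/461.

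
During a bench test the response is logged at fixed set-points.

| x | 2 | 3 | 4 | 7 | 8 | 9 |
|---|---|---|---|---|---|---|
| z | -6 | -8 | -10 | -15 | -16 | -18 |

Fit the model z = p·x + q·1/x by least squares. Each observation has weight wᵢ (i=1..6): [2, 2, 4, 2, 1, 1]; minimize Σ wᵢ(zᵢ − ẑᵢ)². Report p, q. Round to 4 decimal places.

From the data, Σwᵢ·x·x = 333, Σwᵢ·x·1/x = 12, Σwᵢ·1/x·1/x = 264433/254016.
For AᵀWz: Σwᵢ·x·z = -732, Σwᵢ·1/x·z = -622/21.
det = 333·(264433/254016) − 12² = 5719765/28224.
p = ((-732)·(264433/254016) − 12·(-622/21))/(5719765/28224) = -34426804/17159295; q = (333·(-622/21) − 12·(-732))/(5719765/28224) = -30457728/5719765.

p = -2.0063, q = -5.3250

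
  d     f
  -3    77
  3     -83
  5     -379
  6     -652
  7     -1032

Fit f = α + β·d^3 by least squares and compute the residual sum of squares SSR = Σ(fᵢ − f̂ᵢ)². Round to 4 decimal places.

SSR = 3.1980

Compute the Gram sums: Σ1 = 5, Σd^3 = 684, Σd^3·d^3 = 181388.
And Σf = -2069, Σd^3·f = -546503.
Normal equations: [[5, 684]; [684, 181388]]·[α, β]ᵀ = [-2069, -546503]ᵀ.
Eliminating β: 181388·(row 1) − 684·(row 2) gives 439084·α = 181388·(-2069) − 684·(-546503) = -1483720, so α = -370930/109771.
Then β = ((-546503) − 684·(-370930/109771))/181388 = -1317319/439084.
Residuals: -274425/439084, 607361/439084, -264241/439084, -64536/109771, 189449/439084; SSR = 1404171/439084.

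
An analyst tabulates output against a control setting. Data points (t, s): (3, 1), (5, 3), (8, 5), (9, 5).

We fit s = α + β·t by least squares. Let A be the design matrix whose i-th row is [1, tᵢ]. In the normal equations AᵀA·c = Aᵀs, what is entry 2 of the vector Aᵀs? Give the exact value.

Entry 2 ↔ basis t, so (Aᵀs)_{2} = Σᵢ (t)·sᵢ = (3)·(1) + (5)·(3) + (8)·(5) + (9)·(5) = 103.

103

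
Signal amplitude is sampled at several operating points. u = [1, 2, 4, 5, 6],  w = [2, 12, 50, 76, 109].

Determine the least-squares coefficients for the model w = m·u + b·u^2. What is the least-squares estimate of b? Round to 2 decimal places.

Forming AᵀA = [[82, 414]; [414, 2194]] and Aᵀw = [1260, 6674]ᵀ gives AᵀA·[m, b]ᵀ = Aᵀw.
Determinant 82·2194 − 414² = 8512.
m = (1260·2194 − 414·6674)/8512 = 351/2128; b = (82·6674 − 414·1260)/8512 = 6407/2128.

b = 3.01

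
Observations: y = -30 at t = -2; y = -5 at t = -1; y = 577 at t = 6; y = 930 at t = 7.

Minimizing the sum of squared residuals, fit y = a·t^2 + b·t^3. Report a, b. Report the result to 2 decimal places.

From the data, Σt^2·t^2 = 3714, Σt^2·t^3 = 24550, Σt^3·t^3 = 164370.
For Xᵀy: Σt^2·y = 66217, Σt^3·y = 443867.
XᵀX·[a, b]ᵀ = Xᵀy becomes [[3714, 24550]; [24550, 164370]]·[a, b]ᵀ = [66217, 443867]ᵀ.
det = 3714·164370 − 24550² = 7767680.
a = (66217·164370 − 24550·443867)/7767680 = -80291/48548; b = (3714·443867 − 24550·66217)/7767680 = 715459/242740.

a = -1.65, b = 2.95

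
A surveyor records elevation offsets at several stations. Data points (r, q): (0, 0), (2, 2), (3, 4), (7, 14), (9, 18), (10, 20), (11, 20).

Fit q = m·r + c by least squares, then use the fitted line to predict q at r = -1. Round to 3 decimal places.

q̂ = -3.107

The normal system AᵀA·[m, c]ᵀ = Aᵀq is [[364, 42]; [42, 7]]·[m, c]ᵀ = [696, 78]ᵀ.
Δ = 364·7 − 42² = 784.
m = (696·7 − 42·78)/784 = 57/28; c = (364·78 − 42·696)/784 = -15/14.
At r = -1: q̂ = (57/28)·(-1) + (-15/14)·(1) = -87/28.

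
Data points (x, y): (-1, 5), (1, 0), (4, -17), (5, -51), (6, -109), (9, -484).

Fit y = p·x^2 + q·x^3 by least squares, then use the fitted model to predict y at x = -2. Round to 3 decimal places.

Sums needed: Σx^2·x^2 = 8740, Σx^2·x^3 = 70974, Σx^3·x^3 = 597820.
Right-hand side: Σx^2·y = -44670, Σx^3·y = -383848.
Normal equations: [[8740, 70974]; [70974, 597820]]·[p, q]ᵀ = [-44670, -383848]ᵀ.
Eliminating q: 597820·(row 1) − 70974·(row 2) gives 187638124·p = 597820·(-44670) − 70974·(-383848) = 538608552, so p = 134652138/46909531.
Then q = ((-383848) − 70974·(134652138/46909531))/597820 = -46105735/46909531.
At x = -2: ŷ = (134652138/46909531)·(4) + (-46105735/46909531)·(-8) = 907454432/46909531.

ŷ = 19.345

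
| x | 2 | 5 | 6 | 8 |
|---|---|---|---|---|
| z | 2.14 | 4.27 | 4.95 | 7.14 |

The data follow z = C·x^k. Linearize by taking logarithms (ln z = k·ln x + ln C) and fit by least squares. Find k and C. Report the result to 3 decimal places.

k = 0.836, C = 1.167

Let Y = ln z. Fitting Y = k·ln x + ln C by least squares:
Over the data: Σln x = 6.1738, Σ(ln x)² = 10.6052, Σln z = 5.7775, Σln x·ln z = 9.8169.
Normal system: [[10.6052, 6.1738]; [6.1738, 4]]·[k, ln C]ᵀ = [9.8169, 5.7775]ᵀ.
Solving (det = 4.3053): k = 0.83585, ln C = 0.15428, so C = exp(0.15428) = 1.16682.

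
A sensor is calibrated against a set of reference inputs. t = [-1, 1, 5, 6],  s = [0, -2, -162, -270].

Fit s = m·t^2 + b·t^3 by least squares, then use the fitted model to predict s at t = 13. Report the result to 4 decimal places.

ŝ = -2484.9300

With design matrix M, MᵀM = [[1923, 10901]; [10901, 62283]] and Mᵀs = [-13772, -78572]ᵀ.
Determinant 1923·62283 − 10901² = 938408.
m = ((-13772)·62283 − 10901·(-78572))/938408 = -156013/117301; b = (1923·(-78572) − 10901·(-13772))/938408 = -120673/117301.
At t = 13: ŝ = (-156013/117301)·(169) + (-120673/117301)·(2197) = -291484778/117301.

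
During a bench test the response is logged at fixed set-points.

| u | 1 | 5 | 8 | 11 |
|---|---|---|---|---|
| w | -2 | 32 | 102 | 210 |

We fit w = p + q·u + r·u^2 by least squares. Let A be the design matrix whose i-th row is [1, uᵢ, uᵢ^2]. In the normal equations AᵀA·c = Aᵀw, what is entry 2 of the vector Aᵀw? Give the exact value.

Entry 2 ↔ basis u, so (Aᵀw)_{2} = Σᵢ (u)·wᵢ = (1)·(-2) + (5)·(32) + (8)·(102) + (11)·(210) = 3284.

3284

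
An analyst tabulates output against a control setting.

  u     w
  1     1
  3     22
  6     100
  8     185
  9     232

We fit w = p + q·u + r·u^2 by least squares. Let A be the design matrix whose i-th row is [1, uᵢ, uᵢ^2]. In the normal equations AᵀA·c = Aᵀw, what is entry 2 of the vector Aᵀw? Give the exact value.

4235

Entry 2 ↔ basis u, so (Aᵀw)_{2} = Σᵢ (u)·wᵢ = (1)·(1) + (3)·(22) + (6)·(100) + (8)·(185) + (9)·(232) = 4235.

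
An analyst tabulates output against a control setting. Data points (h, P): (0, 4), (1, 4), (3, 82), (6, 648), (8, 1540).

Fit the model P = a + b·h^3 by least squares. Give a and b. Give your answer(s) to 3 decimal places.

Compute the Gram sums: Σ1 = 5, Σh^3 = 756, Σh^3·h^3 = 309530.
For XᵀP: ΣP = 2278, Σh^3·P = 930666.
Normal equations: [[5, 756]; [756, 309530]]·[a, b]ᵀ = [2278, 930666]ᵀ.
det = 5·309530 − 756² = 976114.
a = (2278·309530 − 756·930666)/976114 = 762922/488057; b = (5·930666 − 756·2278)/976114 = 1465581/488057.

a = 1.563, b = 3.003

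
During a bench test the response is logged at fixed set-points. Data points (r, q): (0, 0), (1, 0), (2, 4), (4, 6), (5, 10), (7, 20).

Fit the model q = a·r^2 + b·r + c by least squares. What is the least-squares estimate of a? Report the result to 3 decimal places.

Entries of MᵀM: Σr^2·r^2 = 3299, Σr^2·r = 541, Σr^2 = 95, Σr·r = 95, Σr = 19, Σ1 = 6.
Right-hand side: Σr^2·q = 1342, Σr·q = 222, Σq = 40.
Row-reducing yields a = 61/165, b = 31/165, c = 12/55.

a = 0.370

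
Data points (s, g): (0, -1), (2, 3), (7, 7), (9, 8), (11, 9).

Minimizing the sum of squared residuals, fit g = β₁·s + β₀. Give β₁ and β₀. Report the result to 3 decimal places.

The normal equations are: 255·β₁ + 29·β₀ = 226;  29·β₁ + 5·β₀ = 26.
det = 255·5 − 29² = 434.
β₁ = (226·5 − 29·26)/434 = 188/217; β₀ = (255·26 − 29·226)/434 = 38/217.

β₁ = 0.866, β₀ = 0.175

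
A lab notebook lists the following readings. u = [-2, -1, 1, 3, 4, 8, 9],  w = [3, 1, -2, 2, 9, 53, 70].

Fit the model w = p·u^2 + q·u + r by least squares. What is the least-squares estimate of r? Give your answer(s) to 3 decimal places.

Setting ∂/∂p … = 0 gives: 11012·p + 1324·q + 176·r = 9235;  1324·p + 176·q + 22·r = 1087;  176·p + 22·q + 7·r = 136.
Inverting the 3×3 Gram matrix, [p, q, r]ᵀ = [14125/13704, -17309/13704, -5749/2284]ᵀ.

r = -2.517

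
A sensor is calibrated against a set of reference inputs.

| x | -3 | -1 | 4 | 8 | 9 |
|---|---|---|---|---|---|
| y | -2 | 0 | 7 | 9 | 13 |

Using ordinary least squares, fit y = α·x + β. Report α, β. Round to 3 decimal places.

α = 1.159, β = 1.459

The normal system AᵀA·[α, β]ᵀ = Aᵀy is [[171, 17]; [17, 5]]·[α, β]ᵀ = [223, 27]ᵀ.
Determinant 171·5 − 17² = 566.
α = (223·5 − 17·27)/566 = 328/283; β = (171·27 − 17·223)/566 = 413/283.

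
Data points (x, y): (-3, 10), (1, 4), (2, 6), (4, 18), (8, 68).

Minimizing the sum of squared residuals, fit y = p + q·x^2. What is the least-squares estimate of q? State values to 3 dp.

q = 1.031

Entries of AᵀA: Σ1 = 5, Σx^2 = 94, Σx^2·x^2 = 4450.
Moment sums: Σy = 106, Σx^2·y = 4758.
det = 5·4450 − 94² = 13414.
p = (106·4450 − 94·4758)/13414 = 12224/6707; q = (5·4758 − 94·106)/13414 = 6913/6707.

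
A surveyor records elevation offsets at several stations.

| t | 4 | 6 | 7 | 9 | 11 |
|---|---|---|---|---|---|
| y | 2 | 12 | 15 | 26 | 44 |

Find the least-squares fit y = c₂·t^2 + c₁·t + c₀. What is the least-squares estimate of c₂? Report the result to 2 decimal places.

AᵀA·[c₂, c₁, c₀]ᵀ = Aᵀy reads: 25155·c₂ + 2683·c₁ + 303·c₀ = 8629;  2683·c₂ + 303·c₁ + 37·c₀ = 903;  303·c₂ + 37·c₁ + 5·c₀ = 99.
(Σt^2·t^2 = 25155, Σt^2·t = 2683, Σt^2 = 303, Σt·t = 303, Σt = 37, Σ1 = 5, Σt^2·y = 8629, Σt·y = 903, Σy = 99.)
Inverting the 3×3 Gram matrix, [c₂, c₁, c₀]ᵀ = [190/461, -178/461, -1069/461]ᵀ.

c₂ = 0.41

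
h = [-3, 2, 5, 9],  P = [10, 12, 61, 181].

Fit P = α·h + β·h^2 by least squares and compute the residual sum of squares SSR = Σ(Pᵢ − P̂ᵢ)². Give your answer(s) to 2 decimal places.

Compute the Gram sums: Σh·h = 119, Σh·h^2 = 835, Σh^2·h^2 = 7283.
Right-hand side: Σh·P = 1928, Σh^2·P = 16324.
So AᵀA·[α, β]ᵀ = AᵀP: [[119, 835]; [835, 7283]]·[α, β]ᵀ = [1928, 16324]ᵀ.
Determinant 119·7283 − 835² = 169452.
α = (1928·7283 − 835·16324)/169452 = 11419/4707; β = (119·16324 − 835·1928)/169452 = 9241/4707.
Residuals: -614/1569, -1106/1569, -331/1569, 75/523; SSR = 374/523.

SSR = 0.72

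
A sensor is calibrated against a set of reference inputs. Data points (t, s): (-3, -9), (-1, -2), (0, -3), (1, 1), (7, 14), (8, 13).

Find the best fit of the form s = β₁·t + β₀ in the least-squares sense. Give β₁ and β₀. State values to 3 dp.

β₁ = 2.040, β₀ = -1.747

Forming AᵀA = [[124, 12]; [12, 6]] and Aᵀs = [232, 14]ᵀ gives AᵀA·[β₁, β₀]ᵀ = Aᵀs.
det = 124·6 − 12² = 600.
β₁ = (232·6 − 12·14)/600 = 51/25; β₀ = (124·14 − 12·232)/600 = -131/75.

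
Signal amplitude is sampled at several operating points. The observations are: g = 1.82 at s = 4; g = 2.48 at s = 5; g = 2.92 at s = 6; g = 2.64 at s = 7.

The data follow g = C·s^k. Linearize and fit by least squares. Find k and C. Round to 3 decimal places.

Let Y = ln g. Fitting Y = k·ln s + ln C by least squares:
Σln s = 6.7334, Σ(ln s)² = 11.5091, Σln g = 3.5495, Σln s·ln g = 6.1010.
Normal system: [[11.5091, 6.7334]; [6.7334, 4]]·[k, ln C]ᵀ = [6.1010, 3.5495]ᵀ.
Δ = 11.5091·4 − (6.7334)² = 0.6976; k = (6.1010·4 − 6.7334·3.5495)/0.6976 = 0.72271, ln C = (11.5091·3.5495 − 6.7334·6.1010)/0.6976 = -0.32921, so C = exp(-0.32921) = 0.71949.

k = 0.723, C = 0.719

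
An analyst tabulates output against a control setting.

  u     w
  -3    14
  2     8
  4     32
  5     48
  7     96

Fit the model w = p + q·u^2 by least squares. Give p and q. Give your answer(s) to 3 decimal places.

p = -1.285, q = 1.985

The normal system AᵀA·[p, q]ᵀ = Aᵀw is [[5, 103]; [103, 3379]]·[p, q]ᵀ = [198, 6574]ᵀ.
Determinant 5·3379 − 103² = 6286.
p = (198·3379 − 103·6574)/6286 = -4040/3143; q = (5·6574 − 103·198)/6286 = 6238/3143.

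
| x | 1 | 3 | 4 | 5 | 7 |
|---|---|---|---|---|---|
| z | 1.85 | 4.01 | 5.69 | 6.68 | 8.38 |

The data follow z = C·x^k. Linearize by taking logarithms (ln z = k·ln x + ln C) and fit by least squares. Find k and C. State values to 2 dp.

k = 0.79, C = 1.82

Let Y = ln z. Fitting Y = k·ln x + ln C by least squares:
Σln x = 6.0403, Σ(ln x)² = 9.5056, Σln z = 7.7677, Σln x·ln z = 11.1293.
Equations: 9.5056·k + 6.0403·ln C = 11.1293;  6.0403·k + 5·ln C = 7.7677.
Solving (det = 11.0434): k = 0.79034, ln C = 0.59876, so C = exp(0.59876) = 1.81986.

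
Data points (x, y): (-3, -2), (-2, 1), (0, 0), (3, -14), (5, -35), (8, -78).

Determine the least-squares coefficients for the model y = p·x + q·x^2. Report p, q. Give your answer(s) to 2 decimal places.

p = -2.17, q = -0.95

From the data, Σx·x = 111, Σx·x^2 = 629, Σx^2·x^2 = 4899.
Right-hand side: Σx·y = -837, Σx^2·y = -6007.
MᵀM·[p, q]ᵀ = Mᵀy becomes [[111, 629]; [629, 4899]]·[p, q]ᵀ = [-837, -6007]ᵀ.
Δ = 111·4899 − 629² = 148148.
p = ((-837)·4899 − 629·(-6007))/148148 = -80515/37037; q = (111·(-6007) − 629·(-837))/148148 = -948/1001.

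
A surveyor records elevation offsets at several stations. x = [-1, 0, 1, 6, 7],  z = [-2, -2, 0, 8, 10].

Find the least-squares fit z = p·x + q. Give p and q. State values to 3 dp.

From the data, Σx·x = 87, Σx = 13, Σ1 = 5.
And Σx·z = 120, Σz = 14.
Determinant 87·5 − 13² = 266.
p = (120·5 − 13·14)/266 = 11/7; q = (87·14 − 13·120)/266 = -9/7.

p = 1.571, q = -1.286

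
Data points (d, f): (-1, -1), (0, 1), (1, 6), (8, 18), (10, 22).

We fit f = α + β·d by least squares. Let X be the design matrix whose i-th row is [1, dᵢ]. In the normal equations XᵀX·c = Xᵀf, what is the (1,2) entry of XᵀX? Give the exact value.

Row 1 ↔ basis 1, column 2 ↔ basis d, so (XᵀX)_{1,2} = Σᵢ d = (1)·(-1) + (1)·(0) + (1)·(1) + (1)·(8) + (1)·(10) = 18.

18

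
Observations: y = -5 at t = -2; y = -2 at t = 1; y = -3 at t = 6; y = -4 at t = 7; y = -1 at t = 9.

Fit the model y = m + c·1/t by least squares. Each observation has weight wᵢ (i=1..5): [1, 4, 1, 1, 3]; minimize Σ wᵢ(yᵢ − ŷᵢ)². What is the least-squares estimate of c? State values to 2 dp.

The normal equations are: 10·m + (29/7)·c = -23;  (29/7)·m + (11471/2646)·c = -145/21.
(Σwᵢ·1 = 10, Σwᵢ·1/t = 29/7, Σwᵢ·1/t·1/t = 11471/2646, Σwᵢ·y = -23, Σwᵢ·1/t·y = -145/21.)
Eliminating c: (11471/2646)·(row 1) − (29/7)·(row 2) gives (34648/1323)·m = (11471/2646)·(-23) − (29/7)·(-145/21) = -188143/2646, so m = -188143/69296.
Then c = ((-145/21) − (29/7)·(-188143/69296))/(11471/2646) = 34713/34648.

c = 1.00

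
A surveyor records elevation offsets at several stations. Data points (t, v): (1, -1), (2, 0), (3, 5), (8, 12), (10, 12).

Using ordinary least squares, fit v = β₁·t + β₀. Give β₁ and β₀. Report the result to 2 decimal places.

With design matrix X, XᵀX = [[178, 24]; [24, 5]] and Xᵀv = [230, 28]ᵀ.
Δ = 178·5 − 24² = 314.
β₁ = (230·5 − 24·28)/314 = 239/157; β₀ = (178·28 − 24·230)/314 = -268/157.

β₁ = 1.52, β₀ = -1.71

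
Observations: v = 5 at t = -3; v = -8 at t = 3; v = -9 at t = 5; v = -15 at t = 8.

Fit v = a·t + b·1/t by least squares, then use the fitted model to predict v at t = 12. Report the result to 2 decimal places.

The normal equations are: 107·a + 4·b = -204;  4·a + (4001/14400)·b = -961/120.
Eliminating b: (4001/14400)·(row 1) − 4·(row 2) gives (197707/14400)·a = (4001/14400)·(-204) − 4·(-961/120) = -9859/400, so a = -354924/197707.
Then b = ((-961/120) − 4·(-354924/197707))/(4001/14400) = -588840/197707.
At t = 12: v̂ = (-354924/197707)·(12) + (-588840/197707)·(1/12) = -4308158/197707.

v̂ = -21.79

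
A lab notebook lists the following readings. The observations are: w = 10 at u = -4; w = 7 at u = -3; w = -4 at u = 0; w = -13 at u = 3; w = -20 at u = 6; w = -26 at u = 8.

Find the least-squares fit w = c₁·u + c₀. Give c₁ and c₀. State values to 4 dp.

c₁ = -2.9943, c₀ = -2.6761

From the data, Σu·u = 134, Σu = 10, Σ1 = 6.
Right-hand side: Σu·w = -428, Σw = -46.
Normal equations: [[134, 10]; [10, 6]]·[c₁, c₀]ᵀ = [-428, -46]ᵀ.
Eliminating c₀: 6·(row 1) − 10·(row 2) gives 704·c₁ = 6·(-428) − 10·(-46) = -2108, so c₁ = -527/176.
Then c₀ = ((-46) − 10·(-527/176))/6 = -471/176.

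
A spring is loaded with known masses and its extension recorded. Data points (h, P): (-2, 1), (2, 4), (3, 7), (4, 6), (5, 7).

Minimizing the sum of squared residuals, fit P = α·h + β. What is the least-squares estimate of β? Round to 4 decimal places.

β = 2.8630

From the data, Σh·h = 58, Σh = 12, Σ1 = 5.
For AᵀP: Σh·P = 86, ΣP = 25.
Δ = 58·5 − 12² = 146.
α = (86·5 − 12·25)/146 = 65/73; β = (58·25 − 12·86)/146 = 209/73.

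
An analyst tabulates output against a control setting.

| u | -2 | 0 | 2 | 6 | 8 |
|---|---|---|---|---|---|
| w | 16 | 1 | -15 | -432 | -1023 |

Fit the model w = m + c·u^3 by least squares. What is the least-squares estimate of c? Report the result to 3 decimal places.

c = -2.000

Entries of MᵀM: Σ1 = 5, Σu^3 = 728, Σu^3·u^3 = 308928.
Moment sums: Σw = -1453, Σu^3·w = -617336.
Normal equations: [[5, 728]; [728, 308928]]·[m, c]ᵀ = [-1453, -617336]ᵀ.
Determinant 5·308928 − 728² = 1014656.
m = ((-1453)·308928 − 728·(-617336))/1014656 = 4283/7927; c = (5·(-617336) − 728·(-1453))/1014656 = -63403/31708.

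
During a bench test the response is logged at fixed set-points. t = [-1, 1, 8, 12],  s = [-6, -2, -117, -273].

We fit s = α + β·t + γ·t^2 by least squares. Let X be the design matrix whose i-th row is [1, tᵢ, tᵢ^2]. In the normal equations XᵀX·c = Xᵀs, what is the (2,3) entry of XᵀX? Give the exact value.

2240

Row 2 ↔ basis t, column 3 ↔ basis t^2, so (XᵀX)_{2,3} = Σᵢ (t)·(t^2) = (-1)·(1) + (1)·(1) + (8)·(64) + (12)·(144) = 2240.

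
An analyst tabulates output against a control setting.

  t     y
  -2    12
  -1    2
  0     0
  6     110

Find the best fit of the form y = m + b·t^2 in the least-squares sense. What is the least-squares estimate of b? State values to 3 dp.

Setting ∂/∂m … = 0 gives: 4·m + 41·b = 124;  41·m + 1313·b = 4010.
(Σ1 = 4, Σt^2 = 41, Σt^2·t^2 = 1313, Σy = 124, Σt^2·y = 4010.)
det = 4·1313 − 41² = 3571.
m = (124·1313 − 41·4010)/3571 = -1598/3571; b = (4·4010 − 41·124)/3571 = 10956/3571.

b = 3.068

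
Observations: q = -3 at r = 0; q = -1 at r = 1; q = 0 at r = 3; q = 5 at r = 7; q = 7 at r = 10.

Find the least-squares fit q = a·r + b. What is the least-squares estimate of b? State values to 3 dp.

b = -2.576

From the data, Σr·r = 159, Σr = 21, Σ1 = 5.
For Xᵀq: Σr·q = 104, Σq = 8.
det = 159·5 − 21² = 354.
a = (104·5 − 21·8)/354 = 176/177; b = (159·8 − 21·104)/354 = -152/59.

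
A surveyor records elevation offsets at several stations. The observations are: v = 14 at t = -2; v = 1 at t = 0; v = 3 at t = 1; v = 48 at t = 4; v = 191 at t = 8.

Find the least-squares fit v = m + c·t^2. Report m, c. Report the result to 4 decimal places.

Compute the Gram sums: Σ1 = 5, Σt^2 = 85, Σt^2·t^2 = 4369.
And Σv = 257, Σt^2·v = 13051.
Normal equations: [[5, 85]; [85, 4369]]·[m, c]ᵀ = [257, 13051]ᵀ.
Δ = 5·4369 − 85² = 14620.
m = (257·4369 − 85·13051)/14620 = 397/430; c = (5·13051 − 85·257)/14620 = 4341/1462.

m = 0.9233, c = 2.9692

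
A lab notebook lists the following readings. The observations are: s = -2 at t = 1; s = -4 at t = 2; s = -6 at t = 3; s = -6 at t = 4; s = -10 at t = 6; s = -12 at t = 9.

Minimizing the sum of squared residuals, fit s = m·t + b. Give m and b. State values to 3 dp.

m = -1.245, b = -1.479

Entries of AᵀA: Σt·t = 147, Σt = 25, Σ1 = 6.
For Aᵀs: Σt·s = -220, Σs = -40.
Eliminating b: 6·(row 1) − 25·(row 2) gives 257·m = 6·(-220) − 25·(-40) = -320, so m = -320/257.
Then b = ((-40) − 25·(-320/257))/6 = -380/257.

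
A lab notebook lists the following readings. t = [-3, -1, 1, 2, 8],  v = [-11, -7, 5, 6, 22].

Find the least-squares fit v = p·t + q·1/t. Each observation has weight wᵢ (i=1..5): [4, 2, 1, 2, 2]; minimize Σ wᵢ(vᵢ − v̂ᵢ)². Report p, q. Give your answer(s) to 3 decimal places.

p = 2.781, q = 3.666

Forming MᵀWM = [[175, 11]; [11, 1145/288]] and MᵀWv = [527, 271/6]ᵀ gives MᵀWM·[p, q]ᵀ = MᵀWv.
Δ = 175·(1145/288) − 11² = 165527/288.
p = (527·(1145/288) − 11·(271/6))/(165527/288) = 460327/165527; q = (175·(271/6) − 11·527)/(165527/288) = 606864/165527.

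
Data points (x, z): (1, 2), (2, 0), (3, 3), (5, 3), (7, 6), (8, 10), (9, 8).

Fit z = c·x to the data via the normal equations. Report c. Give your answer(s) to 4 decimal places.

c = 0.9442

The normal system AᵀA·[c]ᵀ = Aᵀz is [[233]]·[c]ᵀ = [220]ᵀ.
c = 220/233 = 0.944206.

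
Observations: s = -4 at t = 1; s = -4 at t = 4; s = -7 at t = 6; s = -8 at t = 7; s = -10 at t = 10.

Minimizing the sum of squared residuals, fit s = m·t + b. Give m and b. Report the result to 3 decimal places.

With design matrix M, MᵀM = [[202, 28]; [28, 5]] and Mᵀs = [-218, -33]ᵀ.
Determinant 202·5 − 28² = 226.
m = ((-218)·5 − 28·(-33))/226 = -83/113; b = (202·(-33) − 28·(-218))/226 = -281/113.

m = -0.735, b = -2.487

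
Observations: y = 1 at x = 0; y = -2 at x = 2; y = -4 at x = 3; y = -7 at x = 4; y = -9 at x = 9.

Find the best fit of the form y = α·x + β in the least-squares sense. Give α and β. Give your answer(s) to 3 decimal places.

α = -1.093, β = -0.265

Compute the Gram sums: Σx·x = 110, Σx = 18, Σ1 = 5.
For Aᵀy: Σx·y = -125, Σy = -21.
AᵀA·[α, β]ᵀ = Aᵀy becomes [[110, 18]; [18, 5]]·[α, β]ᵀ = [-125, -21]ᵀ.
Determinant 110·5 − 18² = 226.
α = ((-125)·5 − 18·(-21))/226 = -247/226; β = (110·(-21) − 18·(-125))/226 = -30/113.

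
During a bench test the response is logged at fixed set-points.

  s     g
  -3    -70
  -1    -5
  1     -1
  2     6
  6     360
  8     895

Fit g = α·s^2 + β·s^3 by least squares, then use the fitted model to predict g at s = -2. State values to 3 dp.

ĝ = -23.562

Entries of AᵀA: Σs^2·s^2 = 5491, Σs^2·s^3 = 40333, Σs^3·s^3 = 309595.
Moment sums: Σs^2·g = 69628, Σs^3·g = 537942.
Normal equations: [[5491, 40333]; [40333, 309595]]·[α, β]ᵀ = [69628, 537942]ᵀ.
Eliminating β: 309595·(row 1) − 40333·(row 2) gives 73235256·α = 309595·69628 − 40333·537942 = -140334026, so α = -70167013/36617628.
Then β = (537942 − 40333·(-70167013/36617628))/309595 = 72766699/36617628.
At s = -2: ĝ = (-70167013/36617628)·(4) + (72766699/36617628)·(-8) = -71900137/3051469.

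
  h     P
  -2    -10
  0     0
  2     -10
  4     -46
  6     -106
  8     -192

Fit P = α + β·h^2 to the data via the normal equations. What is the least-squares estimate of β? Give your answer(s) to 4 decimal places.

The normal system AᵀA·[α, β]ᵀ = AᵀP is [[6, 124]; [124, 5680]]·[α, β]ᵀ = [-364, -16920]ᵀ.
det = 6·5680 − 124² = 18704.
α = ((-364)·5680 − 124·(-16920))/18704 = 1910/1169; β = (6·(-16920) − 124·(-364))/18704 = -3524/1169.

β = -3.0145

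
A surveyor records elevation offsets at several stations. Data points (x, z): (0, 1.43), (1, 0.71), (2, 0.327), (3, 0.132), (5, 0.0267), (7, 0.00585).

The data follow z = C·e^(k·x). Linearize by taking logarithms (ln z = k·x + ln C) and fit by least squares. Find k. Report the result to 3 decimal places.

k = -0.797

Let Y = ln z. Fitting Y = k·x + ln C by least squares:
Σx = 18.0000, Σ(x)² = 88.0000, Σln z = -11.8920, Σx·ln z = -62.7576.
Equations: 88.0000·k + 18.0000·ln C = -62.7576;  18.0000·k + 6·ln C = -11.8920.
Slope k = (n·Σx·ln z − Σx·Σln z)/(n·Σ(x)² − (Σx)²) = (6·-62.7576 − 18.0000·-11.8920)/204.0000 = -0.79652; ln C = (Σln z − k·Σx)/n = 0.40757.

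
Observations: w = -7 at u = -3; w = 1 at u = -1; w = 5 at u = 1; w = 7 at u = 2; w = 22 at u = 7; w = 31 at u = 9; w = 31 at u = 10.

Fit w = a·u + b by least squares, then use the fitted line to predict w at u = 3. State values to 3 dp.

Compute the Gram sums: Σu·u = 245, Σu = 25, Σ1 = 7.
Moment sums: Σu·w = 782, Σw = 90.
AᵀA·[a, b]ᵀ = Aᵀw becomes [[245, 25]; [25, 7]]·[a, b]ᵀ = [782, 90]ᵀ.
Δ = 245·7 − 25² = 1090.
a = (782·7 − 25·90)/1090 = 1612/545; b = (245·90 − 25·782)/1090 = 250/109.
At u = 3: ŵ = (1612/545)·(3) + (250/109)·(1) = 6086/545.

ŵ = 11.167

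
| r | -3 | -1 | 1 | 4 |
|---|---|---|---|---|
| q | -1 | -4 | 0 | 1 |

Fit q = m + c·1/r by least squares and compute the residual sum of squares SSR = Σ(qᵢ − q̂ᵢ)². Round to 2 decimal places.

SSR = 4.68

The normal equations are: 4·m + (-1/12)·c = -4;  (-1/12)·m + (313/144)·c = 55/12.
(Σ1 = 4, Σ1/r = -1/12, Σ1/r·1/r = 313/144, Σq = -4, Σ1/r·q = 55/12.)
Determinant 4·(313/144) − (-1/12)² = 139/16.
m = ((-4)·(313/144) − (-1/12)·(55/12))/(139/16) = -133/139; c = (4·(55/12) − (-1/12)·(-4))/(139/16) = 288/139.
Residuals: 90/139, -135/139, -155/139, 200/139; SSR = 650/139.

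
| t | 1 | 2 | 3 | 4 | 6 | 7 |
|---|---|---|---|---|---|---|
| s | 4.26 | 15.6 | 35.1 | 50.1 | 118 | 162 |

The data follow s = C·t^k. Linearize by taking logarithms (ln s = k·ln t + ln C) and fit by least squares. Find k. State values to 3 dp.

k = 1.850

Linearized form: ln s = k·ln t + ln C. From the 6 transformed points,
XᵀX = [[10.6062, 6.9157]; [6.9157, 6]], rhs = [29.6873, 21.5270]ᵀ  (here Σln t = 6.9157, Σ(ln t)² = 10.6062, Σln s = 21.5270, Σln t·ln s = 29.6873).
Solving (det = 15.8099): k = 1.85001, ln C = 1.45548.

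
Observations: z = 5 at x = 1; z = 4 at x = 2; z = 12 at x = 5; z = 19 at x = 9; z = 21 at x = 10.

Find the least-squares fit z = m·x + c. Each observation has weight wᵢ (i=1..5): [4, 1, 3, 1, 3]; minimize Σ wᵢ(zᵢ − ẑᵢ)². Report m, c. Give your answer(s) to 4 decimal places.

The normal equations are: 464·m + 60·c = 1009;  60·m + 12·c = 142.
(Σwᵢ·x·x = 464, Σwᵢ·x = 60, Σwᵢ·1 = 12, Σwᵢ·x·z = 1009, Σwᵢ·z = 142.)
Eliminating c: 12·(row 1) − 60·(row 2) gives 1968·m = 12·1009 − 60·142 = 3588, so m = 299/164.
Then c = (142 − 60·(299/164))/12 = 1337/492.

m = 1.8232, c = 2.7175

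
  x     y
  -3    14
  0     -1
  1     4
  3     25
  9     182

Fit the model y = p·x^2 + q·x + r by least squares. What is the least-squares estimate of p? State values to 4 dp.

p = 2.0516

Setting ∂/∂p … = 0 gives: 6724·p + 730·q + 100·r = 15097;  730·p + 100·q + 10·r = 1675;  100·p + 10·q + 5·r = 224.
Row-reducing yields p = 6635/3234, q = 28223/16170, r = 149/539.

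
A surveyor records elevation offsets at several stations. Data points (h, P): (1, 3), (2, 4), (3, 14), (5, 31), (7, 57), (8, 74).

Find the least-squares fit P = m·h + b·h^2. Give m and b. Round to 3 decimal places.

From the data, Σh·h = 152, Σh·h^2 = 1016, Σh^2·h^2 = 7220.
Right-hand side: Σh·P = 1199, Σh^2·P = 8449.
Normal equations: [[152, 1016]; [1016, 7220]]·[m, b]ᵀ = [1199, 8449]ᵀ.
Δ = 152·7220 − 1016² = 65184.
m = (1199·7220 − 1016·8449)/65184 = 18149/16296; b = (152·8449 − 1016·1199)/65184 = 4129/4074.

m = 1.114, b = 1.014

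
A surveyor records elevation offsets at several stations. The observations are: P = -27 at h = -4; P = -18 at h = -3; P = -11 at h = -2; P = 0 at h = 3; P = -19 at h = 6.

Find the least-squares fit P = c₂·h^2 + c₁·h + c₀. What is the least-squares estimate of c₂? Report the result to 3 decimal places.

The normal equations are: 1730·c₂ + 144·c₁ + 74·c₀ = -1322;  144·c₂ + 74·c₁ + 0·c₀ = 70;  74·c₂ + 0·c₁ + 5·c₀ = -75.
Row-reducing yields c₂ = -32210/32799, c₁ = 31235/10933, c₀ = -15277/32799.

c₂ = -0.982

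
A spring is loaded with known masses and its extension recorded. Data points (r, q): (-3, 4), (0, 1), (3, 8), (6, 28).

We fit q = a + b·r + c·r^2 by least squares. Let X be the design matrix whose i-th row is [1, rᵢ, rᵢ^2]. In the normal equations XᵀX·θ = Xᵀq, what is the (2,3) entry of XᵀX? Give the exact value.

216

Row 2 ↔ basis r, column 3 ↔ basis r^2, so (XᵀX)_{2,3} = Σᵢ (r)·(r^2) = (-3)·(9) + (0)·(0) + (3)·(9) + (6)·(36) = 216.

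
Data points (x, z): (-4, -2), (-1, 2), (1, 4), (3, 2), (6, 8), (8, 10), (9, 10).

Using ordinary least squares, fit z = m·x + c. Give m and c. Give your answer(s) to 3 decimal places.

m = 0.916, c = 1.979

The normal equations are: 208·m + 22·c = 234;  22·m + 7·c = 34.
(Σx·x = 208, Σx = 22, Σ1 = 7, Σx·z = 234, Σz = 34.)
Determinant 208·7 − 22² = 972.
m = (234·7 − 22·34)/972 = 445/486; c = (208·34 − 22·234)/972 = 481/243.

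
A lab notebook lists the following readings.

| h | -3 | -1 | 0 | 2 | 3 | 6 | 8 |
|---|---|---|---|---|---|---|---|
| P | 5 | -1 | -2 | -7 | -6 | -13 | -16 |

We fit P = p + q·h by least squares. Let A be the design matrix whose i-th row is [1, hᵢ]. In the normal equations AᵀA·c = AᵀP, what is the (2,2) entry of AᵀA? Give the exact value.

Row 2 ↔ basis h, column 2 ↔ basis h, so (AᵀA)_{2,2} = Σᵢ (h)·(h) = (-3)·(-3) + (-1)·(-1) + (0)·(0) + (2)·(2) + (3)·(3) + (6)·(6) + (8)·(8) = 123.

123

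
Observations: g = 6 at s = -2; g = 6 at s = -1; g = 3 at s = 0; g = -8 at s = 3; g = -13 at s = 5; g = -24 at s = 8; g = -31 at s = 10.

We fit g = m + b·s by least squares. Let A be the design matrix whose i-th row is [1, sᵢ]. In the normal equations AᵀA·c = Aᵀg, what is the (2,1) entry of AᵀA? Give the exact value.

Row 2 ↔ basis s, column 1 ↔ basis 1, so (AᵀA)_{2,1} = Σᵢ s = (-2)·(1) + (-1)·(1) + (0)·(1) + (3)·(1) + (5)·(1) + (8)·(1) + (10)·(1) = 23.

23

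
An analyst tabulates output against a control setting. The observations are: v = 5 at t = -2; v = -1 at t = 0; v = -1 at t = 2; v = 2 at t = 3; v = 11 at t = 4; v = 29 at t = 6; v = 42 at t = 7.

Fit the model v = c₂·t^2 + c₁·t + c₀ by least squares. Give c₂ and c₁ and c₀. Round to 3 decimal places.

XᵀX·[c₂, c₁, c₀]ᵀ = Xᵀv reads: 4066·c₂ + 650·c₁ + 118·c₀ = 3312;  650·c₂ + 118·c₁ + 20·c₀ = 506;  118·c₂ + 20·c₁ + 7·c₀ = 87.
(Σt^2·t^2 = 4066, Σt^2·t = 650, Σt^2 = 118, Σt·t = 118, Σt = 20, Σ1 = 7, Σt^2·v = 3312, Σt·v = 506, Σv = 87.)
Inverting the 3×3 Gram matrix, [c₂, c₁, c₀]ᵀ = [4633/4158, -6229/4158, -56/27]ᵀ.

c₂ = 1.114, c₁ = -1.498, c₀ = -2.074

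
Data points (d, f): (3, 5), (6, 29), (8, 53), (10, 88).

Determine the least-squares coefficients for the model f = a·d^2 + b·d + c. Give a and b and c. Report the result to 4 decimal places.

a = 1.0224, b = -1.5035, c = 0.4771

Forming MᵀM = [[15473, 1755, 209]; [1755, 209, 27]; [209, 27, 4]] and Mᵀf = [13281, 1493, 175]ᵀ gives MᵀM·[a, b, c]ᵀ = Mᵀf.
Solving the 3×3 system (Gaussian elimination) gives a = 6703/6556, b = -9857/6556, c = 782/1639.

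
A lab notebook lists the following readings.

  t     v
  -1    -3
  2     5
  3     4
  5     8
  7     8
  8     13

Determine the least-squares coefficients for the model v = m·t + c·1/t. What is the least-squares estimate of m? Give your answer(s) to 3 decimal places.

m = 1.404

From the data, Σt·t = 152, Σt·1/t = 6, Σ1/t·1/t = 1014049/705600.
Moment sums: Σt·v = 225, Σ1/t·v = 9409/840.
So AᵀA·[m, c]ᵀ = Aᵀv: [[152, 6]; [6, 1014049/705600]]·[m, c]ᵀ = [225, 9409/840]ᵀ.
Eliminating c: (1014049/705600)·(row 1) − 6·(row 2) gives (16091731/88200)·m = (1014049/705600)·225 − 6·(9409/840) = 4016437/15680, so m = 180739665/128733848.
Then c = ((9409/840) − 6·(180739665/128733848))/(1014049/705600) = 31097640/16091731.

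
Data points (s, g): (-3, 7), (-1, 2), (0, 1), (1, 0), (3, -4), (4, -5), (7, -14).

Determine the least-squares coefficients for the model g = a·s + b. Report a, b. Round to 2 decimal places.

a = -1.96, b = 1.22

Normal-equation sums: Σs·s = 85, Σs = 11, Σ1 = 7.
For Xᵀg: Σs·g = -153, Σg = -13.
Normal equations: [[85, 11]; [11, 7]]·[a, b]ᵀ = [-153, -13]ᵀ.
Δ = 85·7 − 11² = 474.
a = ((-153)·7 − 11·(-13))/474 = -464/237; b = (85·(-13) − 11·(-153))/474 = 289/237.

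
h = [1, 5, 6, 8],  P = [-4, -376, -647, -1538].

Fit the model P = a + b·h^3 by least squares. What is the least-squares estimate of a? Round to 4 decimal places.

Setting ∂/∂a … = 0 gives: 4·a + 854·b = -2565;  854·a + 324426·b = -974212.
(Σ1 = 4, Σh^3 = 854, Σh^3·h^3 = 324426, ΣP = -2565, Σh^3·P = -974212.)
Eliminating b: 324426·(row 1) − 854·(row 2) gives 568388·a = 324426·(-2565) − 854·(-974212) = -175642, so a = -87821/284194.
Then b = ((-974212) − 854·(-87821/284194))/324426 = -853169/284194.

a = -0.3090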